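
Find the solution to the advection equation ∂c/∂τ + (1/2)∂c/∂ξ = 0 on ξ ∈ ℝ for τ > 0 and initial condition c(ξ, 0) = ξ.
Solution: By characteristics (dξ/dτ = 1/2), c(ξ,τ) = f(ξ - (1/2)τ) with f = c(·, 0).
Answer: c(ξ, τ) = ξ - (1/2)τ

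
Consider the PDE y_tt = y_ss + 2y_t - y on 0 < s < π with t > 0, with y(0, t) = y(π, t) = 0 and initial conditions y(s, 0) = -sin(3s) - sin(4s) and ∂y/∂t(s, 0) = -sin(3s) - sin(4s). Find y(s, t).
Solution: Substitute y = exp(t)u.
Then y_t = exp(t)(u_t + u), y_tt = exp(t)(u_tt + 2u_t + u), y_ss = exp(t)u_ss; substituting and dividing by exp(t), the lower-order terms cancel: u_tt = u_ss (standard wave equation).
Data for u: u(s,0) = y(s,0) = -sin(3s) - sin(4s); u_t(s,0) = y_t(s,0) - y(s,0) = 0. The boundary conditions carry over: u(0,t) = u(π,t) = 0.
Separating variables: u = Σ [A_n cos(ω_n t) + B_n sin(ω_n t)] sin(ns), ω_n = n. From ICs: A_3=-1, A_4=-1.
So u(s,t) = -sin(3s)cos(3t) - sin(4s)cos(4t), and y(s,t) = exp(t)u(s,t).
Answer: y(s, t) = -exp(t)sin(3s)cos(3t) - exp(t)sin(4s)cos(4t)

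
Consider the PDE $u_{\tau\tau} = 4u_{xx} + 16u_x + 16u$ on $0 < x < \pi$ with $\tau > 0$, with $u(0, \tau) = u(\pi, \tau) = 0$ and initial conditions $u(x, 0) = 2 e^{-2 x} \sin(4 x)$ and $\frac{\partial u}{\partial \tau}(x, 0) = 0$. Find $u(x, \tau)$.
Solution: Substitute $u = e^{-2x}w$, i.e. $w = e^{2x}u$.
By the product rule, $u_x = e^{-2x}(w_x - 2w)$, $u_{xx} = e^{-2x}(w_{xx} - 4w_x + 4w)$, $u_{\tau\tau} = e^{-2x}w_{\tau\tau}$.
Substituting into the PDE and dividing by $e^{-2x}$: $w_{\tau\tau} = 4(w_{xx} - 4w_x + 4w) + 16(w_x - 2w) + 16w$.
The lower-order terms cancel, leaving the standard wave equation $w_{\tau\tau} = 4w_{xx}$.
Initial data for $w$: $w(x,0) = e^{2x}u(x,0) = 2 \sin(4 x)$; $w_{\tau}(x,0) = e^{2x}u_{\tau}(x,0) = 0$. The boundary conditions carry over: $w(0,\tau) = w(\pi,\tau) = 0$.
Solve for $w$:
  Using separation of variables $w = X(x)T(\tau)$:
  Eigenfunctions: $\sin(nx)$, $n = 1, 2, 3, \ldots$
  General solution: $w(x, \tau) = \sum [A_n \cos(2n \tau) + B_n \sin(2n \tau)] \sin(nx)$
  From $w(x,0) = 2 \sin(4 x)$: $A_4=2$. From $w_{\tau}(x,0) = 0$: all $B_n = 0$.
Hence $w(x,\tau) = 2 \sin(4 x) \cos(8 \tau)$.
Transform back: $u(x,\tau) = e^{-2x}w(x,\tau)$.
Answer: $u(x, \tau) = 2 e^{-2 x} \sin(4 x) \cos(8 \tau)$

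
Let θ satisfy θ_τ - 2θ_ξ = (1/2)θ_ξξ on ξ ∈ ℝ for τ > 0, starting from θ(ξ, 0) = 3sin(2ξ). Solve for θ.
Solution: Moving frame: η = ξ + 2τ, σ = τ, θ = u(η,σ), so θ_τ = u_σ + 2u_η and θ_ξξ = u_ηη.
Hence θ_τ - 2θ_ξ = u_σ and the PDE becomes the heat equation u_σ = (1/2)u_ηη on η ∈ ℝ.
Initial data: u(η,0) = θ(η,0) = 3sin(2η). Each mode sin(nη) decays as exp(-n²σ/2) on ℝ, so u(η,σ) = Σ c_n exp(-n²σ/2) sin(nη) with c_2=3: u(η,σ) = 3exp(-2σ)sin(2η).
Substituting back: θ(ξ,τ) = u(ξ + 2τ, τ).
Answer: θ(ξ, τ) = 3exp(-2τ)sin(2ξ + 4τ)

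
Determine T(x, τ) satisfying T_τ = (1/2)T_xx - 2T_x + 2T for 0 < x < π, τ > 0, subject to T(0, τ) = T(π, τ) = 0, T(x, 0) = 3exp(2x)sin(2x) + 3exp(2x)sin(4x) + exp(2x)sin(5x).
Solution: Substitute T = exp(2x)u.
Then T_x = exp(2x)(u_x + 2u), T_xx = exp(2x)(u_xx + 4u_x + 4u), T_τ = exp(2x)u_τ; substituting and dividing by exp(2x), the lower-order terms cancel: u_τ = (1/2)u_xx (standard heat equation).
Data for u: u(x,0) = exp(-2x)T(x,0) = 3sin(2x) + 3sin(4x) + sin(5x). The boundary conditions carry over: u(0,τ) = u(π,τ) = 0.
Separating variables: u = Σ c_n exp(-n²τ/2) sin(nx). From u(x,0) = 3sin(2x) + 3sin(4x) + sin(5x): c_2=3, c_4=3, c_5=1.
So u(x,τ) = 3exp(-2τ)sin(2x) + 3exp(-8τ)sin(4x) + exp(-25τ/2)sin(5x), and T(x,τ) = exp(2x)u(x,τ).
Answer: T(x, τ) = 3exp(2x)exp(-2τ)sin(2x) + 3exp(2x)exp(-8τ)sin(4x) + exp(2x)exp(-25τ/2)sin(5x)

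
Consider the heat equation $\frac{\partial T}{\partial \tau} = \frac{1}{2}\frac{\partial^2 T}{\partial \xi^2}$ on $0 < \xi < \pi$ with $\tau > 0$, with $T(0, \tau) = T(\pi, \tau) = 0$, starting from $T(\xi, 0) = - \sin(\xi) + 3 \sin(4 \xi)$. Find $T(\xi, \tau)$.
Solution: Using separation of variables $T = X(\xi)G(\tau)$:
Eigenfunctions: $\sin(n\xi)$, $n = 1, 2, 3, \ldots$
General solution: $T(\xi, \tau) = \sum c_n \sin(n\xi) e^{-n^2 \tau/2}$
Matching $T(\xi,0) = - \sin(\xi) + 3 \sin(4 \xi)$ term by term: $c_1=-1, c_4=3$.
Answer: $T(\xi, \tau) = 3 e^{-8 \tau} \sin(4 \xi) -  e^{-\tau/2} \sin(\xi)$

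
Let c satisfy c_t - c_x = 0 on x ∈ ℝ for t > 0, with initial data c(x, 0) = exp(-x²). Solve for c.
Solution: By characteristics (dx/dt = -1), c(x,t) = f(x + t) with f = c(·, 0).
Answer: c(x, t) = exp(-(t + x)²)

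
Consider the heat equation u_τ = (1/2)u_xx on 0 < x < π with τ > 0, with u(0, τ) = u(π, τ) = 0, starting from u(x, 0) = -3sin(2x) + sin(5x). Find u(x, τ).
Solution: Separating variables: u = Σ c_n exp(-n²τ/2) sin(nx). From u(x,0) = -3sin(2x) + sin(5x): c_2=-3, c_5=1.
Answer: u(x, τ) = -3exp(-2τ)sin(2x) + exp(-25τ/2)sin(5x)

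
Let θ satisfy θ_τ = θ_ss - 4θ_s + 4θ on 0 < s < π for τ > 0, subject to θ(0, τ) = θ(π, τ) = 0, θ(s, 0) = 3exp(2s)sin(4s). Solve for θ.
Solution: Substitute θ = exp(2s)u.
Then θ_s = exp(2s)(u_s + 2u), θ_ss = exp(2s)(u_ss + 4u_s + 4u), θ_τ = exp(2s)u_τ; substituting and dividing by exp(2s), the lower-order terms cancel: u_τ = u_ss (standard heat equation).
Data for u: u(s,0) = exp(-2s)θ(s,0) = 3sin(4s). The boundary conditions carry over: u(0,τ) = u(π,τ) = 0.
Separating variables: u = Σ c_n exp(-n²τ) sin(ns). From u(s,0) = 3sin(4s): c_4=3.
So u(s,τ) = 3exp(-16τ)sin(4s), and θ(s,τ) = exp(2s)u(s,τ).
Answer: θ(s, τ) = 3exp(2s)exp(-16τ)sin(4s)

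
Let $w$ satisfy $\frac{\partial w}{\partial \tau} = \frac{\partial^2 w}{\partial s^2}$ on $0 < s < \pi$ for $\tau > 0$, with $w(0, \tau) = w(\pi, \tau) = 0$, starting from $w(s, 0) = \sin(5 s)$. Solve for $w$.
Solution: Using separation of variables $w = X(s)T(\tau)$:
Eigenfunctions: $\sin(ns)$, $n = 1, 2, 3, \ldots$
General solution: $w(s, \tau) = \sum c_n \sin(ns) e^{-n^2 \tau}$
Matching $w(s,0) = \sin(5 s)$ term by term: $c_5=1$.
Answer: $w(s, \tau) = e^{-25 \tau} \sin(5 s)$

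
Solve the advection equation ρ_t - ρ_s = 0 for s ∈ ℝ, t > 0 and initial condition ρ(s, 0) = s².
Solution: By method of characteristics (waves move left with speed 1):
Along characteristics s + t = const, ρ is constant, so ρ(s,t) = f(s + t) with f = ρ(·, 0).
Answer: ρ(s, t) = s² + 2st + t²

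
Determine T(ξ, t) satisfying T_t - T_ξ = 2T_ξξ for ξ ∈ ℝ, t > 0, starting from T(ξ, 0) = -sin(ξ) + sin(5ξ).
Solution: Change to a moving frame: let η = ξ + t, σ = t and write T(ξ,t) = u(η,σ).
By the chain rule T_t = u_σ + u_η, T_ξ = u_η, T_ξξ = u_ηη.
Then T_t - T_ξ = u_σ: the advection term cancels and the PDE becomes the heat equation u_σ = 2u_ηη on η ∈ ℝ.
Initial data: u(η,0) = T(η,0) = -sin(η) + sin(5η).
On η ∈ ℝ each mode satisfies (sin(nη))″ = -n² sin(nη), so exp(-2n²σ) sin(nη) solves the heat equation; by superposition u(η,σ) = Σ c_n exp(-2n²σ) sin(nη).
Reading off the coefficients: c_1=-1, c_5=1, so u(η,σ) = -exp(-2σ)sin(η) + exp(-50σ)sin(5η).
Substituting back η = ξ + t, σ = t: T(ξ,t) = u(ξ + t, t).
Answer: T(ξ, t) = -exp(-2t)sin(t + ξ) + exp(-50t)sin(5t + 5ξ)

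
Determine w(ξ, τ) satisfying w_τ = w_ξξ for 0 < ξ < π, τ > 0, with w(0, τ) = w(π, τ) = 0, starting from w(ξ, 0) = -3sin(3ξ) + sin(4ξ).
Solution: Using separation of variables w = X(ξ)T(τ):
Eigenfunctions: sin(nξ), n = 1, 2, 3, ...
General solution: w(ξ, τ) = Σ c_n sin(nξ) exp(-n² τ)
Matching w(ξ,0) = -3sin(3ξ) + sin(4ξ) term by term: c_3=-3, c_4=1.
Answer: w(ξ, τ) = -3exp(-9τ)sin(3ξ) + exp(-16τ)sin(4ξ)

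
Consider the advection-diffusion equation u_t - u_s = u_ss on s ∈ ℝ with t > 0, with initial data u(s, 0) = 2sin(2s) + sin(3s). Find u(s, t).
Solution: Change to a moving frame: let η = s + t, σ = t and write u(s,t) = w(η,σ).
By the chain rule u_t = w_σ + w_η, u_s = w_η, u_ss = w_ηη.
Then u_t - u_s = w_σ: the advection term cancels and the PDE becomes the heat equation w_σ = w_ηη on η ∈ ℝ.
Initial data: w(η,0) = u(η,0) = 2sin(2η) + sin(3η).
On η ∈ ℝ each mode satisfies (sin(nη))″ = -n² sin(nη), so exp(-n²σ) sin(nη) solves the heat equation; by superposition w(η,σ) = Σ c_n exp(-n²σ) sin(nη).
Reading off the coefficients: c_2=2, c_3=1, so w(η,σ) = 2exp(-4σ)sin(2η) + exp(-9σ)sin(3η).
Substituting back η = s + t, σ = t: u(s,t) = w(s + t, t).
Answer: u(s, t) = 2exp(-4t)sin(2s + 2t) + exp(-9t)sin(3s + 3t)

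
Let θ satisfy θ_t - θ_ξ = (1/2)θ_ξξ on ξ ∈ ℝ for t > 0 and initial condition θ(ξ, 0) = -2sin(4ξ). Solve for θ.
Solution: Moving frame: η = ξ + t, σ = t, θ = u(η,σ), so θ_t = u_σ + u_η and θ_ξξ = u_ηη.
Hence θ_t - θ_ξ = u_σ and the PDE becomes the heat equation u_σ = (1/2)u_ηη on η ∈ ℝ.
Initial data: u(η,0) = θ(η,0) = -2sin(4η). Each mode sin(nη) decays as exp(-n²σ/2) on ℝ, so u(η,σ) = Σ c_n exp(-n²σ/2) sin(nη) with c_4=-2: u(η,σ) = -2exp(-8σ)sin(4η).
Substituting back: θ(ξ,t) = u(ξ + t, t).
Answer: θ(ξ, t) = -2exp(-8t)sin(4t + 4ξ)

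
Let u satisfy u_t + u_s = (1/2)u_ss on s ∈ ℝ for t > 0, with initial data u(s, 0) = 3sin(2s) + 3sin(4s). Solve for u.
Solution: Moving frame: η = s - t, σ = t, u = w(η,σ), so u_t = w_σ - w_η and u_ss = w_ηη.
Hence u_t + u_s = w_σ and the PDE becomes the heat equation w_σ = (1/2)w_ηη on η ∈ ℝ.
Initial data: w(η,0) = u(η,0) = 3sin(2η) + 3sin(4η). Each mode sin(nη) decays as exp(-n²σ/2) on ℝ, so w(η,σ) = Σ c_n exp(-n²σ/2) sin(nη) with c_2=3, c_4=3: w(η,σ) = 3exp(-2σ)sin(2η) + 3exp(-8σ)sin(4η).
Substituting back: u(s,t) = w(s - t, t).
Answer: u(s, t) = 3exp(-2t)sin(2s - 2t) + 3exp(-8t)sin(4s - 4t)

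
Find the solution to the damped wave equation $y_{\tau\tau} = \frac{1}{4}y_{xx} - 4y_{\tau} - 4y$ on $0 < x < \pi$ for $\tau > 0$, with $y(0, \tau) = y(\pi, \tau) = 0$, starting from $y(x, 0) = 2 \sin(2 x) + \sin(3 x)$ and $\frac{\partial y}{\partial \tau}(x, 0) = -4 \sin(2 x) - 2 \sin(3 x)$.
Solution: Substitute $y = e^{-2\tau}u$.
Then $y_{\tau} = e^{-2\tau}(u_{\tau} - 2u)$, $y_{\tau\tau} = e^{-2\tau}(u_{\tau\tau} - 4u_{\tau} + 4u)$, $y_{xx} = e^{-2\tau}u_{xx}$; substituting and dividing by $e^{-2\tau}$, the lower-order terms cancel: $u_{\tau\tau} = \frac{1}{4}u_{xx}$ (standard wave equation).
Data for $u$: $u(x,0) = y(x,0) = 2 \sin(2 x) + \sin(3 x)$; $u_{\tau}(x,0) = y_{\tau}(x,0) + 2y(x,0) = 0$. The boundary conditions carry over: $u(0,\tau) = u(\pi,\tau) = 0$.
Separating variables: $u = \sum [A_n \cos(\omega_n \tau) + B_n \sin(\omega_n \tau)] \sin(nx)$, $\omega_n = n/2$. From ICs: $A_2=2, A_3=1$.
So $u(x,\tau) = 2 \sin(2 x) \cos(\tau) + \sin(3 x) \cos(3 \tau/2)$, and $y(x,\tau) = e^{-2\tau}u(x,\tau)$.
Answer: $y(x, \tau) = 2 e^{-2 \tau} \sin(2 x) \cos(\tau) + e^{-2 \tau} \sin(3 x) \cos(3 \tau/2)$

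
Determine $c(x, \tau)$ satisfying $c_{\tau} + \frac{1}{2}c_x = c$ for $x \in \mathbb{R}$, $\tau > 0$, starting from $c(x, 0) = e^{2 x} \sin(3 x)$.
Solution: Substitute $c = e^{2x}u$, i.e. $u = e^{-2x}c$.
By the product rule, $c_x = e^{2x}(u_x + 2u)$, $c_{\tau} = e^{2x}u_{\tau}$.
Substituting into the PDE and dividing by $e^{2x}$: $u_{\tau} + \frac{1}{2}(u_x + 2u) = u$.
The lower-order terms cancel, leaving the standard advection equation $u_{\tau} + \frac{1}{2}u_x = 0$.
Initial data for $u$: $u(x,0) = e^{-2x}c(x,0) = \sin(3 x)$.
Solve for $u$:
  By method of characteristics (waves move right with speed 1/2):
  Along characteristics $x - \frac{1}{2}\tau =$ const, $u$ is constant, so $u(x,\tau) = f(x - \frac{1}{2}\tau)$ with $f = u( \cdot , 0)$.
Hence $u(x,\tau) = \sin(3 x - 3 \tau/2)$.
Transform back: $c(x,\tau) = e^{2x}u(x,\tau)$.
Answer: $c(x, \tau) = - e^{2 x} \sin(3 \tau/2 - 3 x)$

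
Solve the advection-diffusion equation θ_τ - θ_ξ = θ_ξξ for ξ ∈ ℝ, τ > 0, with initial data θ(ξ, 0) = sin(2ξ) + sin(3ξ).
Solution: Change to a moving frame: let η = ξ + τ, σ = τ and write θ(ξ,τ) = u(η,σ).
By the chain rule θ_τ = u_σ + u_η, θ_ξ = u_η, θ_ξξ = u_ηη.
Then θ_τ - θ_ξ = u_σ: the advection term cancels and the PDE becomes the heat equation u_σ = u_ηη on η ∈ ℝ.
Initial data: u(η,0) = θ(η,0) = sin(2η) + sin(3η).
On η ∈ ℝ each mode satisfies (sin(nη))″ = -n² sin(nη), so exp(-n²σ) sin(nη) solves the heat equation; by superposition u(η,σ) = Σ c_n exp(-n²σ) sin(nη).
Reading off the coefficients: c_2=1, c_3=1, so u(η,σ) = exp(-4σ)sin(2η) + exp(-9σ)sin(3η).
Substituting back η = ξ + τ, σ = τ: θ(ξ,τ) = u(ξ + τ, τ).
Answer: θ(ξ, τ) = exp(-4τ)sin(2ξ + 2τ) + exp(-9τ)sin(3ξ + 3τ)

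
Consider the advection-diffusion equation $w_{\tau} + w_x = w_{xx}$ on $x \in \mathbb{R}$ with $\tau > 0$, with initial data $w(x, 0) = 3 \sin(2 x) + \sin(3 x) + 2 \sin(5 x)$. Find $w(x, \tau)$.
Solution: Moving frame: $\eta = x - \tau$, $\sigma = \tau$, $w = u(\eta,\sigma)$, so $w_{\tau} = u_{\sigma} - u_{\eta}$ and $w_{xx} = u_{\eta\eta}$.
Hence $w_{\tau} + w_x = u_{\sigma}$ and the PDE becomes the heat equation $u_{\sigma} = u_{\eta\eta}$ on $\eta \in \mathbb{R}$.
Initial data: $u(\eta,0) = w(\eta,0) = 3 \sin(2 \eta) + \sin(3 \eta) + 2 \sin(5 \eta)$. Each mode $\sin(n\eta)$ decays as $e^{-n^2\sigma}$ on $\mathbb{R}$, so $u(\eta,\sigma) = \sum c_n e^{-n^2\sigma} \sin(n\eta)$ with $c_2=3, c_3=1, c_5=2$: $u(\eta,\sigma) = 3 e^{-4 \sigma} \sin(2 \eta) + e^{-9 \sigma} \sin(3 \eta) + 2 e^{-25 \sigma} \sin(5 \eta)$.
Substituting back: $w(x,\tau) = u(x - \tau, \tau)$.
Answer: $w(x, \tau) = -3 e^{-4 \tau} \sin(2 \tau - 2 x) -  e^{-9 \tau} \sin(3 \tau - 3 x) - 2 e^{-25 \tau} \sin(5 \tau - 5 x)$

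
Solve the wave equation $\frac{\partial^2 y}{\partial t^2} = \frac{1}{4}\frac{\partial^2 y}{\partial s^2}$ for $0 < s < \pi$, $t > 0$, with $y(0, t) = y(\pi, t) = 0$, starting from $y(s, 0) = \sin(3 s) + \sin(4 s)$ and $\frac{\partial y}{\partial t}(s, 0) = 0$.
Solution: Using separation of variables $y = X(s)T(t)$:
Eigenfunctions: $\sin(ns)$, $n = 1, 2, 3, \ldots$
General solution: $y(s, t) = \sum [A_n \cos(n t/2) + B_n \sin(n t/2)] \sin(ns)$
From $y(s,0) = \sin(3 s) + \sin(4 s)$: $A_3=1, A_4=1$. From $y_t(s,0) = 0$: all $B_n = 0$.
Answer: $y(s, t) = \sin(3 s) \cos(3 t/2) + \sin(4 s) \cos(2 t)$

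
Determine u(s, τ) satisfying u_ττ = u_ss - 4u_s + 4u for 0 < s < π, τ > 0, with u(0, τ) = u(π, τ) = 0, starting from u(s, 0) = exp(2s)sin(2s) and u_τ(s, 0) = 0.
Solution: Substitute u = exp(2s)w, i.e. w = exp(-2s)u.
By the product rule, u_s = exp(2s)(w_s + 2w), u_ss = exp(2s)(w_ss + 4w_s + 4w), u_ττ = exp(2s)w_ττ.
Substituting into the PDE and dividing by exp(2s): w_ττ = (w_ss + 4w_s + 4w) - 4(w_s + 2w) + 4w.
The lower-order terms cancel, leaving the standard wave equation w_ττ = w_ss.
Initial data for w: w(s,0) = exp(-2s)u(s,0) = sin(2s); w_τ(s,0) = exp(-2s)u_τ(s,0) = 0. The boundary conditions carry over: w(0,τ) = w(π,τ) = 0.
Solve for w:
  Using separation of variables w = X(s)T(τ):
  Eigenfunctions: sin(ns), n = 1, 2, 3, ...
  General solution: w(s, τ) = Σ [A_n cos(n τ) + B_n sin(n τ)] sin(ns)
  From w(s,0) = sin(2s): A_2=1. From w_τ(s,0) = 0: all B_n = 0.
Hence w(s,τ) = sin(2s)cos(2τ).
Transform back: u(s,τ) = exp(2s)w(s,τ).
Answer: u(s, τ) = exp(2s)sin(2s)cos(2τ)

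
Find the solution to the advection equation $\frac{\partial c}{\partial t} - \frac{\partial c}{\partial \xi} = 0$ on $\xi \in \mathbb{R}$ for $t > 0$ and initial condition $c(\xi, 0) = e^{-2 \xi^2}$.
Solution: By characteristics ($d\xi/dt = -1$), $c(\xi,t) = f(\xi + t)$ with $f = c( \cdot , 0)$.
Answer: $c(\xi, t) = e^{-2 (\xi + t)^2}$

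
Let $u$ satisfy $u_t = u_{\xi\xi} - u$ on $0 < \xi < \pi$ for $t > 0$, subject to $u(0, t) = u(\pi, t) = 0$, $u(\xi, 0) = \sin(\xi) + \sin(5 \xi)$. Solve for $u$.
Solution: Substitute $u = e^{-t}w$.
Then $u_t = e^{-t}(w_t - w)$, $u_{\xi\xi} = e^{-t}w_{\xi\xi}$; substituting and dividing by $e^{-t}$, the lower-order terms cancel: $w_t = w_{\xi\xi}$ (standard heat equation).
Data for $w$: $w(\xi,0) = u(\xi,0) = \sin(\xi) + \sin(5 \xi)$. The boundary conditions carry over: $w(0,t) = w(\pi,t) = 0$.
Separating variables: $w = \sum c_n e^{-n^2t} \sin(n\xi)$. From $w(\xi,0) = \sin(\xi) + \sin(5 \xi)$: $c_1=1, c_5=1$.
So $w(\xi,t) = e^{-t} \sin(\xi) + e^{-25 t} \sin(5 \xi)$, and $u(\xi,t) = e^{-t}w(\xi,t)$.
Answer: $u(\xi, t) = e^{-2 t} \sin(\xi) + e^{-26 t} \sin(5 \xi)$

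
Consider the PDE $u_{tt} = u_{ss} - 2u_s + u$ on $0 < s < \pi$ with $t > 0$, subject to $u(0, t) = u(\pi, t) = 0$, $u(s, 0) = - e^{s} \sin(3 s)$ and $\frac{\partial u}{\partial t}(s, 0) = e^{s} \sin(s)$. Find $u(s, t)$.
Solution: Substitute $u = e^{s}w$, i.e. $w = e^{-s}u$.
By the product rule, $u_s = e^{s}(w_s + w)$, $u_{ss} = e^{s}(w_{ss} + 2w_s + w)$, $u_{tt} = e^{s}w_{tt}$.
Substituting into the PDE and dividing by $e^{s}$: $w_{tt} = (w_{ss} + 2w_s + w) - 2(w_s + w) + w$.
The lower-order terms cancel, leaving the standard wave equation $w_{tt} = w_{ss}$.
Initial data for $w$: $w(s,0) = e^{-s}u(s,0) = - \sin(3 s)$; $w_t(s,0) = e^{-s}u_t(s,0) = \sin(s)$. The boundary conditions carry over: $w(0,t) = w(\pi,t) = 0$.
Solve for $w$:
  Using separation of variables $w = X(s)T(t)$:
  Eigenfunctions: $\sin(ns)$, $n = 1, 2, 3, \ldots$
  General solution: $w(s, t) = \sum [A_n \cos(n t) + B_n \sin(n t)] \sin(ns)$
  From $w(s,0) = - \sin(3 s)$: $A_3=-1$. From $w_t(s,0) = \sin(s)$, using $w_t(s,0) = \sum \omega_n B_n \sin(ns)$ with $\omega_n = n$: $B_1 = 1/1 = 1$.
Hence $w(s,t) = \sin(s) \sin(t) - \sin(3 s) \cos(3 t)$.
Transform back: $u(s,t) = e^{s}w(s,t)$.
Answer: $u(s, t) = e^{s} \sin(s) \sin(t) -  e^{s} \sin(3 s) \cos(3 t)$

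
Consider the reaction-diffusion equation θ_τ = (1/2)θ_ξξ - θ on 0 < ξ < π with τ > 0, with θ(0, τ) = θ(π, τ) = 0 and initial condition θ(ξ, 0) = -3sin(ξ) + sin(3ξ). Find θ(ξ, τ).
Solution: Substitute θ = exp(-τ)u, i.e. u = exp(τ)θ.
By the product rule, θ_τ = exp(-τ)(u_τ - u), θ_ξξ = exp(-τ)u_ξξ.
Substituting into the PDE and dividing by exp(-τ): u_τ - u = (1/2)u_ξξ - u.
The lower-order terms cancel, leaving the standard heat equation u_τ = (1/2)u_ξξ.
Initial data for u: u(ξ,0) = θ(ξ,0) = -3sin(ξ) + sin(3ξ). The boundary conditions carry over: u(0,τ) = u(π,τ) = 0.
Solve for u:
  Using separation of variables u = X(ξ)G(τ):
  Eigenfunctions: sin(nξ), n = 1, 2, 3, ...
  General solution: u(ξ, τ) = Σ c_n sin(nξ) exp(-n² τ/2)
  Matching u(ξ,0) = -3sin(ξ) + sin(3ξ) term by term: c_1=-3, c_3=1.
Hence u(ξ,τ) = -3exp(-τ/2)sin(ξ) + exp(-9τ/2)sin(3ξ).
Transform back: θ(ξ,τ) = exp(-τ)u(ξ,τ).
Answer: θ(ξ, τ) = -3exp(-3τ/2)sin(ξ) + exp(-11τ/2)sin(3ξ)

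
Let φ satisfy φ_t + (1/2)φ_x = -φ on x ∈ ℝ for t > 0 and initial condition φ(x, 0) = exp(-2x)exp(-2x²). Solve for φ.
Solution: Substitute φ = exp(-2x)u, i.e. u = exp(2x)φ.
By the product rule, φ_x = exp(-2x)(u_x - 2u), φ_t = exp(-2x)u_t.
Substituting into the PDE and dividing by exp(-2x): u_t + (1/2)(u_x - 2u) = -u.
The lower-order terms cancel, leaving the standard advection equation u_t + (1/2)u_x = 0.
Initial data for u: u(x,0) = exp(2x)φ(x,0) = exp(-2x²).
Solve for u:
  By method of characteristics (waves move right with speed 1/2):
  Along characteristics x - (1/2)t = const, u is constant, so u(x,t) = f(x - (1/2)t) with f = u(·, 0).
Hence u(x,t) = exp(-2(-t/2 + x)²).
Transform back: φ(x,t) = exp(-2x)u(x,t).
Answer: φ(x, t) = exp(-2x)exp(-2(-t/2 + x)²)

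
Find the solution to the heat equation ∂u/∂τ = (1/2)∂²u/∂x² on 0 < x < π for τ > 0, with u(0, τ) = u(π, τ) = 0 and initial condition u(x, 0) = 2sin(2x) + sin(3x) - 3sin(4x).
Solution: Using separation of variables u = X(x)T(τ):
Eigenfunctions: sin(nx), n = 1, 2, 3, ...
General solution: u(x, τ) = Σ c_n sin(nx) exp(-n² τ/2)
Matching u(x,0) = 2sin(2x) + sin(3x) - 3sin(4x) term by term: c_2=2, c_3=1, c_4=-3.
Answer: u(x, τ) = 2exp(-2τ)sin(2x) - 3exp(-8τ)sin(4x) + exp(-9τ/2)sin(3x)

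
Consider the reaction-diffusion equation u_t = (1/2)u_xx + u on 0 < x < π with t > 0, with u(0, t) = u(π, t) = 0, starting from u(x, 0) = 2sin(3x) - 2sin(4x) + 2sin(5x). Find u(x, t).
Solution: Substitute u = exp(t)w.
Then u_t = exp(t)(w_t + w), u_xx = exp(t)w_xx; substituting and dividing by exp(t), the lower-order terms cancel: w_t = (1/2)w_xx (standard heat equation).
Data for w: w(x,0) = u(x,0) = 2sin(3x) - 2sin(4x) + 2sin(5x). The boundary conditions carry over: w(0,t) = w(π,t) = 0.
Separating variables: w = Σ c_n exp(-n²t/2) sin(nx). From w(x,0) = 2sin(3x) - 2sin(4x) + 2sin(5x): c_3=2, c_4=-2, c_5=2.
So w(x,t) = -2exp(-8t)sin(4x) + 2exp(-9t/2)sin(3x) + 2exp(-25t/2)sin(5x), and u(x,t) = exp(t)w(x,t).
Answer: u(x, t) = -2exp(-7t)sin(4x) + 2exp(-7t/2)sin(3x) + 2exp(-23t/2)sin(5x)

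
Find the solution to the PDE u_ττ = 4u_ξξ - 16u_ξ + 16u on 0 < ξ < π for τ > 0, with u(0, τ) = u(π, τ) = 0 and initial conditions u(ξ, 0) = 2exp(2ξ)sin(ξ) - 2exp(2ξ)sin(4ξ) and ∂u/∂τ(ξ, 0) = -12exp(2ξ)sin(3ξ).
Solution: Substitute u = exp(2ξ)w.
Then u_ξ = exp(2ξ)(w_ξ + 2w), u_ξξ = exp(2ξ)(w_ξξ + 4w_ξ + 4w), u_ττ = exp(2ξ)w_ττ; substituting and dividing by exp(2ξ), the lower-order terms cancel: w_ττ = 4w_ξξ (standard wave equation).
Data for w: w(ξ,0) = exp(-2ξ)u(ξ,0) = 2sin(ξ) - 2sin(4ξ); w_τ(ξ,0) = exp(-2ξ)u_τ(ξ,0) = -12sin(3ξ). The boundary conditions carry over: w(0,τ) = w(π,τ) = 0.
Separating variables: w = Σ [A_n cos(ω_n τ) + B_n sin(ω_n τ)] sin(nξ), ω_n = 2n. From ICs (B_n = velocity coefficient / ω_n): A_1=2, A_4=-2, B_3=-2.
So w(ξ,τ) = 2sin(ξ)cos(2τ) - 2sin(3ξ)sin(6τ) - 2sin(4ξ)cos(8τ), and u(ξ,τ) = exp(2ξ)w(ξ,τ).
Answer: u(ξ, τ) = 2exp(2ξ)sin(ξ)cos(2τ) - 2exp(2ξ)sin(3ξ)sin(6τ) - 2exp(2ξ)sin(4ξ)cos(8τ)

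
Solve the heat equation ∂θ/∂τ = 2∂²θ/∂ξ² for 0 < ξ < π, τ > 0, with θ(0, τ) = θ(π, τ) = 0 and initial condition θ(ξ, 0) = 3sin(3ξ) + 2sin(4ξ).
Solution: Using separation of variables θ = X(ξ)G(τ):
Eigenfunctions: sin(nξ), n = 1, 2, 3, ...
General solution: θ(ξ, τ) = Σ c_n sin(nξ) exp(-2n² τ)
Matching θ(ξ,0) = 3sin(3ξ) + 2sin(4ξ) term by term: c_3=3, c_4=2.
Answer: θ(ξ, τ) = 3exp(-18τ)sin(3ξ) + 2exp(-32τ)sin(4ξ)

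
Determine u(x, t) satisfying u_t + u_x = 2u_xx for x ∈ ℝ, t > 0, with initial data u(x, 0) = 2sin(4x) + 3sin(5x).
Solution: Change to a moving frame: let η = x - t, σ = t and write u(x,t) = w(η,σ).
By the chain rule u_t = w_σ - w_η, u_x = w_η, u_xx = w_ηη.
Then u_t + u_x = w_σ: the advection term cancels and the PDE becomes the heat equation w_σ = 2w_ηη on η ∈ ℝ.
Initial data: w(η,0) = u(η,0) = 2sin(4η) + 3sin(5η).
On η ∈ ℝ each mode satisfies (sin(nη))″ = -n² sin(nη), so exp(-2n²σ) sin(nη) solves the heat equation; by superposition w(η,σ) = Σ c_n exp(-2n²σ) sin(nη).
Reading off the coefficients: c_4=2, c_5=3, so w(η,σ) = 2exp(-32σ)sin(4η) + 3exp(-50σ)sin(5η).
Substituting back η = x - t, σ = t: u(x,t) = w(x - t, t).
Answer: u(x, t) = -2exp(-32t)sin(4t - 4x) - 3exp(-50t)sin(5t - 5x)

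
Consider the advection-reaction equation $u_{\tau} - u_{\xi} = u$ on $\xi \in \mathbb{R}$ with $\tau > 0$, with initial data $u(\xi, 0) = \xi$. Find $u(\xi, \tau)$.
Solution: Substitute $u = e^{\tau}w$, i.e. $w = e^{-\tau}u$.
By the product rule, $u_{\tau} = e^{\tau}(w_{\tau} + w)$, $u_{\xi} = e^{\tau}w_{\xi}$.
Substituting into the PDE and dividing by $e^{\tau}$: $w_{\tau} + w - w_{\xi} = w$.
The lower-order terms cancel, leaving the standard advection equation $w_{\tau} - w_{\xi} = 0$.
Initial data for $w$: $w(\xi,0) = u(\xi,0) = \xi$.
Solve for $w$:
  By method of characteristics (waves move left with speed 1):
  Along characteristics $\xi + \tau =$ const, $w$ is constant, so $w(\xi,\tau) = f(\xi + \tau)$ with $f = w( \cdot , 0)$.
Hence $w(\xi,\tau) = \xi + \tau$.
Transform back: $u(\xi,\tau) = e^{\tau}w(\xi,\tau)$.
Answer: $u(\xi, \tau) = \tau e^{\tau} + \xi e^{\tau}$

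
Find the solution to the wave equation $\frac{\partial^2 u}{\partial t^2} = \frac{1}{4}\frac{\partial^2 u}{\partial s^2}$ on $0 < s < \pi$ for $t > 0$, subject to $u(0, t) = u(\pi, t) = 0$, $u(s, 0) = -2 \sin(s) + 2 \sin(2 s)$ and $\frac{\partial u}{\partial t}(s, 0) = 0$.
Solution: Separating variables: $u = \sum [A_n \cos(\omega_n t) + B_n \sin(\omega_n t)] \sin(ns)$, $\omega_n = n/2$. From ICs: $A_1=-2, A_2=2$.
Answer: $u(s, t) = -2 \sin(s) \cos(t/2) + 2 \sin(2 s) \cos(t)$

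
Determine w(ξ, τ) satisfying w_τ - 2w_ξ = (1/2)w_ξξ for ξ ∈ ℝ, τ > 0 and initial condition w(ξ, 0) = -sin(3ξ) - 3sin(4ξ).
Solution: Change to a moving frame: let η = ξ + 2τ, σ = τ and write w(ξ,τ) = u(η,σ).
By the chain rule w_τ = u_σ + 2u_η, w_ξ = u_η, w_ξξ = u_ηη.
Then w_τ - 2w_ξ = u_σ: the advection term cancels and the PDE becomes the heat equation u_σ = (1/2)u_ηη on η ∈ ℝ.
Initial data: u(η,0) = w(η,0) = -sin(3η) - 3sin(4η).
On η ∈ ℝ each mode satisfies (sin(nη))″ = -n² sin(nη), so exp(-n²σ/2) sin(nη) solves the heat equation; by superposition u(η,σ) = Σ c_n exp(-n²σ/2) sin(nη).
Reading off the coefficients: c_3=-1, c_4=-3, so u(η,σ) = -3exp(-8σ)sin(4η) - exp(-9σ/2)sin(3η).
Substituting back η = ξ + 2τ, σ = τ: w(ξ,τ) = u(ξ + 2τ, τ).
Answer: w(ξ, τ) = -3exp(-8τ)sin(4ξ + 8τ) - exp(-9τ/2)sin(3ξ + 6τ)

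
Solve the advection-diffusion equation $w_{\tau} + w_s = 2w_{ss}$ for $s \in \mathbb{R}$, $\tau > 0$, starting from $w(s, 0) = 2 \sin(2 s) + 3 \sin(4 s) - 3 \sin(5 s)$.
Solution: Change to a moving frame: let $\eta = s - \tau$, $\sigma = \tau$ and write $w(s,\tau) = u(\eta,\sigma)$.
By the chain rule $w_{\tau} = u_{\sigma} - u_{\eta}$, $w_s = u_{\eta}$, $w_{ss} = u_{\eta\eta}$.
Then $w_{\tau} + w_s = u_{\sigma}$: the advection term cancels and the PDE becomes the heat equation $u_{\sigma} = 2u_{\eta\eta}$ on $\eta \in \mathbb{R}$.
Initial data: $u(\eta,0) = w(\eta,0) = 2 \sin(2 \eta) + 3 \sin(4 \eta) - 3 \sin(5 \eta)$.
On $\eta \in \mathbb{R}$ each mode satisfies $(\sin(n\eta))'' = -n^2 \sin(n\eta)$, so $e^{-2n^2\sigma} \sin(n\eta)$ solves the heat equation; by superposition $u(\eta,\sigma) = \sum c_n e^{-2n^2\sigma} \sin(n\eta)$.
Reading off the coefficients: $c_2=2, c_4=3, c_5=-3$, so $u(\eta,\sigma) = 2 e^{-8 \sigma} \sin(2 \eta) + 3 e^{-32 \sigma} \sin(4 \eta) - 3 e^{-50 \sigma} \sin(5 \eta)$.
Substituting back $\eta = s - \tau$, $\sigma = \tau$: $w(s,\tau) = u(s - \tau, \tau)$.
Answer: $w(s, \tau) = -2 e^{-8 \tau} \sin(2 \tau - 2 s) - 3 e^{-32 \tau} \sin(4 \tau - 4 s) + 3 e^{-50 \tau} \sin(5 \tau - 5 s)$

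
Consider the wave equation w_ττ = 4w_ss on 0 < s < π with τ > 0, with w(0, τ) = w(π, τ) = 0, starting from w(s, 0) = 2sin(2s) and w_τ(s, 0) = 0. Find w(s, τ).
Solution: Separating variables: w = Σ [A_n cos(ω_n τ) + B_n sin(ω_n τ)] sin(ns), ω_n = 2n. From ICs: A_2=2.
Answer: w(s, τ) = 2sin(2s)cos(4τ)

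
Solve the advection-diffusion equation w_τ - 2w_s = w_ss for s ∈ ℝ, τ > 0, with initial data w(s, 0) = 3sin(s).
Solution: Moving frame: η = s + 2τ, σ = τ, w = u(η,σ), so w_τ = u_σ + 2u_η and w_ss = u_ηη.
Hence w_τ - 2w_s = u_σ and the PDE becomes the heat equation u_σ = u_ηη on η ∈ ℝ.
Initial data: u(η,0) = w(η,0) = 3sin(η). Each mode sin(nη) decays as exp(-n²σ) on ℝ, so u(η,σ) = Σ c_n exp(-n²σ) sin(nη) with c_1=3: u(η,σ) = 3exp(-σ)sin(η).
Substituting back: w(s,τ) = u(s + 2τ, τ).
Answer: w(s, τ) = 3exp(-τ)sin(s + 2τ)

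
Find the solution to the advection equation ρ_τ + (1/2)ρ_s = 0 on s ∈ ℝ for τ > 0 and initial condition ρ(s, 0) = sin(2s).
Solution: By characteristics (ds/dτ = 1/2), ρ(s,τ) = f(s - (1/2)τ) with f = ρ(·, 0).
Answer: ρ(s, τ) = sin(2s - τ)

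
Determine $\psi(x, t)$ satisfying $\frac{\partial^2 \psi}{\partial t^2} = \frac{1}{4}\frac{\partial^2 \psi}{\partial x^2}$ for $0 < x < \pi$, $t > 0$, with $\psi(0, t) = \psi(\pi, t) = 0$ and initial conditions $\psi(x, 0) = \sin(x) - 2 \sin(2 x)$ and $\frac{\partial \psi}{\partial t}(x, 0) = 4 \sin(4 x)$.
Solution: Using separation of variables $\psi = X(x)T(t)$:
Eigenfunctions: $\sin(nx)$, $n = 1, 2, 3, \ldots$
General solution: $\psi(x, t) = \sum [A_n \cos(n t/2) + B_n \sin(n t/2)] \sin(nx)$
From $\psi(x,0) = \sin(x) - 2 \sin(2 x)$: $A_1=1, A_2=-2$. From $\psi_t(x,0) = 4 \sin(4 x)$, using $\psi_t(x,0) = \sum \omega_n B_n \sin(nx)$ with $\omega_n = n/2$: $B_4 = 4/2 = 2$.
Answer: $\psi(x, t) = 2 \sin(2 t) \sin(4 x) + \sin(x) \cos(t/2) - 2 \sin(2 x) \cos(t)$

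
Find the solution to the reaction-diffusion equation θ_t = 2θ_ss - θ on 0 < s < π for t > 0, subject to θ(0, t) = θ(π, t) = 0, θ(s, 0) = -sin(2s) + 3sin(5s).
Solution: Substitute θ = exp(-t)u.
Then θ_t = exp(-t)(u_t - u), θ_ss = exp(-t)u_ss; substituting and dividing by exp(-t), the lower-order terms cancel: u_t = 2u_ss (standard heat equation).
Data for u: u(s,0) = θ(s,0) = -sin(2s) + 3sin(5s). The boundary conditions carry over: u(0,t) = u(π,t) = 0.
Separating variables: u = Σ c_n exp(-2n²t) sin(ns). From u(s,0) = -sin(2s) + 3sin(5s): c_2=-1, c_5=3.
So u(s,t) = -exp(-8t)sin(2s) + 3exp(-50t)sin(5s), and θ(s,t) = exp(-t)u(s,t).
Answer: θ(s, t) = -exp(-9t)sin(2s) + 3exp(-51t)sin(5s)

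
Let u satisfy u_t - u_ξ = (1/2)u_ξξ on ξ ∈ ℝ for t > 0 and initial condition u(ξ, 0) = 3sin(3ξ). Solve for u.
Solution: Moving frame: η = ξ + t, σ = t, u = w(η,σ), so u_t = w_σ + w_η and u_ξξ = w_ηη.
Hence u_t - u_ξ = w_σ and the PDE becomes the heat equation w_σ = (1/2)w_ηη on η ∈ ℝ.
Initial data: w(η,0) = u(η,0) = 3sin(3η). Each mode sin(nη) decays as exp(-n²σ/2) on ℝ, so w(η,σ) = Σ c_n exp(-n²σ/2) sin(nη) with c_3=3: w(η,σ) = 3exp(-9σ/2)sin(3η).
Substituting back: u(ξ,t) = w(ξ + t, t).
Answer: u(ξ, t) = 3exp(-9t/2)sin(3t + 3ξ)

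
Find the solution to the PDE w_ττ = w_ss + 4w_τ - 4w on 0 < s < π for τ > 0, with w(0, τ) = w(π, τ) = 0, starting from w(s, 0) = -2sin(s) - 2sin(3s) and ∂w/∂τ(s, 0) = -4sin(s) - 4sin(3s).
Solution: Substitute w = exp(2τ)u, i.e. u = exp(-2τ)w.
By the product rule, w_τ = exp(2τ)(u_τ + 2u), w_ττ = exp(2τ)(u_ττ + 4u_τ + 4u), w_ss = exp(2τ)u_ss.
Substituting into the PDE and dividing by exp(2τ): u_ττ + 4u_τ + 4u = u_ss + 4(u_τ + 2u) - 4u.
The lower-order terms cancel, leaving the standard wave equation u_ττ = u_ss.
Initial data for u: u(s,0) = w(s,0) = -2sin(s) - 2sin(3s); u_τ(s,0) = w_τ(s,0) - 2w(s,0) = 0. The boundary conditions carry over: u(0,τ) = u(π,τ) = 0.
Solve for u:
  Using separation of variables u = X(s)T(τ):
  Eigenfunctions: sin(ns), n = 1, 2, 3, ...
  General solution: u(s, τ) = Σ [A_n cos(n τ) + B_n sin(n τ)] sin(ns)
  From u(s,0) = -2sin(s) - 2sin(3s): A_1=-2, A_3=-2. From u_τ(s,0) = 0: all B_n = 0.
Hence u(s,τ) = -2sin(s)cos(τ) - 2sin(3s)cos(3τ).
Transform back: w(s,τ) = exp(2τ)u(s,τ).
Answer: w(s, τ) = -2exp(2τ)sin(s)cos(τ) - 2exp(2τ)sin(3s)cos(3τ)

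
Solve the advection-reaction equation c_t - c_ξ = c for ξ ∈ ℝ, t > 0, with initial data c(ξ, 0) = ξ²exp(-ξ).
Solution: Substitute c = exp(-ξ)u.
Then c_ξ = exp(-ξ)(u_ξ - u), c_t = exp(-ξ)u_t; substituting and dividing by exp(-ξ), the lower-order terms cancel: u_t - u_ξ = 0 (standard advection equation).
Data for u: u(ξ,0) = exp(ξ)c(ξ,0) = ξ².
By characteristics (dξ/dt = -1), u(ξ,t) = f(ξ + t) with f = u(·, 0).
So u(ξ,t) = t² + 2tξ + ξ², and c(ξ,t) = exp(-ξ)u(ξ,t).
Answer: c(ξ, t) = t²exp(-ξ) + 2tξexp(-ξ) + ξ²exp(-ξ)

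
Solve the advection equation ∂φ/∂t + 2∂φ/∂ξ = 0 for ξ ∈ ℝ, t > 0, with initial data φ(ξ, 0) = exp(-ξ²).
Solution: By method of characteristics (waves move right with speed 2):
Along characteristics ξ - 2t = const, φ is constant, so φ(ξ,t) = f(ξ - 2t) with f = φ(·, 0).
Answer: φ(ξ, t) = exp(-(-2t + ξ)²)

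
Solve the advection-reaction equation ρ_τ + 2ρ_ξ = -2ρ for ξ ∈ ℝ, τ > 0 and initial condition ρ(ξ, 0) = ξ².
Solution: Substitute ρ = exp(-2τ)u.
Then ρ_τ = exp(-2τ)(u_τ - 2u), ρ_ξ = exp(-2τ)u_ξ; substituting and dividing by exp(-2τ), the lower-order terms cancel: u_τ + 2u_ξ = 0 (standard advection equation).
Data for u: u(ξ,0) = ρ(ξ,0) = ξ².
By characteristics (dξ/dτ = 2), u(ξ,τ) = f(ξ - 2τ) with f = u(·, 0).
So u(ξ,τ) = ξ² - 4ξτ + 4τ², and ρ(ξ,τ) = exp(-2τ)u(ξ,τ).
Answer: ρ(ξ, τ) = ξ²exp(-2τ) - 4ξτexp(-2τ) + 4τ²exp(-2τ)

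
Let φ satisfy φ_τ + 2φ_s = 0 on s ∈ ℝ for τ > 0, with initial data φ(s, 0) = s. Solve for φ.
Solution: By method of characteristics (waves move right with speed 2):
Along characteristics s - 2τ = const, φ is constant, so φ(s,τ) = f(s - 2τ) with f = φ(·, 0).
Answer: φ(s, τ) = s - 2τ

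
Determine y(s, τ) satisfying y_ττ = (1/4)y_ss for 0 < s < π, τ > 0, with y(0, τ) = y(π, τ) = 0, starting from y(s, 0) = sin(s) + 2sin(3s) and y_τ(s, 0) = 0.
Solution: Separating variables: y = Σ [A_n cos(ω_n τ) + B_n sin(ω_n τ)] sin(ns), ω_n = n/2. From ICs: A_1=1, A_3=2.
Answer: y(s, τ) = sin(s)cos(τ/2) + 2sin(3s)cos(3τ/2)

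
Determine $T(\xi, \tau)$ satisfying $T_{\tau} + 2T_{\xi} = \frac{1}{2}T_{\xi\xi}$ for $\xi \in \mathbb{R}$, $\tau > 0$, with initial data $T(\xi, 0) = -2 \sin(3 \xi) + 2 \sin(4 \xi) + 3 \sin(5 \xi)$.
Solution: Change to a moving frame: let $\eta = \xi - 2\tau$, $\sigma = \tau$ and write $T(\xi,\tau) = u(\eta,\sigma)$.
By the chain rule $T_{\tau} = u_{\sigma} - 2u_{\eta}$, $T_{\xi} = u_{\eta}$, $T_{\xi\xi} = u_{\eta\eta}$.
Then $T_{\tau} + 2T_{\xi} = u_{\sigma}$: the advection term cancels and the PDE becomes the heat equation $u_{\sigma} = \frac{1}{2}u_{\eta\eta}$ on $\eta \in \mathbb{R}$.
Initial data: $u(\eta,0) = T(\eta,0) = -2 \sin(3 \eta) + 2 \sin(4 \eta) + 3 \sin(5 \eta)$.
On $\eta \in \mathbb{R}$ each mode satisfies $(\sin(n\eta))'' = -n^2 \sin(n\eta)$, so $e^{-n^2\sigma/2} \sin(n\eta)$ solves the heat equation; by superposition $u(\eta,\sigma) = \sum c_n e^{-n^2\sigma/2} \sin(n\eta)$.
Reading off the coefficients: $c_3=-2, c_4=2, c_5=3$, so $u(\eta,\sigma) = 2 e^{-8 \sigma} \sin(4 \eta) - 2 e^{-9 \sigma/2} \sin(3 \eta) + 3 e^{-25 \sigma/2} \sin(5 \eta)$.
Substituting back $\eta = \xi - 2\tau$, $\sigma = \tau$: $T(\xi,\tau) = u(\xi - 2\tau, \tau)$.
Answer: $T(\xi, \tau) = -2 e^{-8 \tau} \sin(8 \tau - 4 \xi) + 2 e^{-9 \tau/2} \sin(6 \tau - 3 \xi) - 3 e^{-25 \tau/2} \sin(10 \tau - 5 \xi)$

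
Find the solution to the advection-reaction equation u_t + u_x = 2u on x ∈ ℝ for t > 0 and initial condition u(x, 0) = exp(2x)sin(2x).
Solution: Substitute u = exp(2x)w, i.e. w = exp(-2x)u.
By the product rule, u_x = exp(2x)(w_x + 2w), u_t = exp(2x)w_t.
Substituting into the PDE and dividing by exp(2x): w_t + (w_x + 2w) = 2w.
The lower-order terms cancel, leaving the standard advection equation w_t + w_x = 0.
Initial data for w: w(x,0) = exp(-2x)u(x,0) = sin(2x).
Solve for w:
  By method of characteristics (waves move right with speed 1):
  Along characteristics x - t = const, w is constant, so w(x,t) = f(x - t) with f = w(·, 0).
Hence w(x,t) = -sin(2t - 2x).
Transform back: u(x,t) = exp(2x)w(x,t).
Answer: u(x, t) = -exp(2x)sin(2t - 2x)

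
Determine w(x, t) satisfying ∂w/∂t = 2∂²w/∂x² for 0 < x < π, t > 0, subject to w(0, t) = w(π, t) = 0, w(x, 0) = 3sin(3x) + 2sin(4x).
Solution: Using separation of variables w = X(x)T(t):
Eigenfunctions: sin(nx), n = 1, 2, 3, ...
General solution: w(x, t) = Σ c_n sin(nx) exp(-2n² t)
Matching w(x,0) = 3sin(3x) + 2sin(4x) term by term: c_3=3, c_4=2.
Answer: w(x, t) = 3exp(-18t)sin(3x) + 2exp(-32t)sin(4x)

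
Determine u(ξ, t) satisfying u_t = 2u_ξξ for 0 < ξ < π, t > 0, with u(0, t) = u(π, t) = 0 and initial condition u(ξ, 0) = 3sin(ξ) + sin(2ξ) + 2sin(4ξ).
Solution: Using separation of variables u = X(ξ)T(t):
Eigenfunctions: sin(nξ), n = 1, 2, 3, ...
General solution: u(ξ, t) = Σ c_n sin(nξ) exp(-2n² t)
Matching u(ξ,0) = 3sin(ξ) + sin(2ξ) + 2sin(4ξ) term by term: c_1=3, c_2=1, c_4=2.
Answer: u(ξ, t) = 3exp(-2t)sin(ξ) + exp(-8t)sin(2ξ) + 2exp(-32t)sin(4ξ)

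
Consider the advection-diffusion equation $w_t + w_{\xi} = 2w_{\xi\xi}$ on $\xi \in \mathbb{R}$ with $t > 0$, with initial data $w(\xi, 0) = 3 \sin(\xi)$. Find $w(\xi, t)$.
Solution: Moving frame: $\eta = \xi - t$, $\sigma = t$, $w = u(\eta,\sigma)$, so $w_t = u_{\sigma} - u_{\eta}$ and $w_{\xi\xi} = u_{\eta\eta}$.
Hence $w_t + w_{\xi} = u_{\sigma}$ and the PDE becomes the heat equation $u_{\sigma} = 2u_{\eta\eta}$ on $\eta \in \mathbb{R}$.
Initial data: $u(\eta,0) = w(\eta,0) = 3 \sin(\eta)$. Each mode $\sin(n\eta)$ decays as $e^{-2n^2\sigma}$ on $\mathbb{R}$, so $u(\eta,\sigma) = \sum c_n e^{-2n^2\sigma} \sin(n\eta)$ with $c_1=3$: $u(\eta,\sigma) = 3 e^{-2 \sigma} \sin(\eta)$.
Substituting back: $w(\xi,t) = u(\xi - t, t)$.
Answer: $w(\xi, t) = 3 e^{-2 t} \sin(\xi - t)$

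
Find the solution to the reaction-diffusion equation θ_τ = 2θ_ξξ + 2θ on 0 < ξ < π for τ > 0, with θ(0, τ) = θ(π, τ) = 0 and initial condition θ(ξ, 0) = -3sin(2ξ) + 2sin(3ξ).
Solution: Substitute θ = exp(2τ)u, i.e. u = exp(-2τ)θ.
By the product rule, θ_τ = exp(2τ)(u_τ + 2u), θ_ξξ = exp(2τ)u_ξξ.
Substituting into the PDE and dividing by exp(2τ): u_τ + 2u = 2u_ξξ + 2u.
The lower-order terms cancel, leaving the standard heat equation u_τ = 2u_ξξ.
Initial data for u: u(ξ,0) = θ(ξ,0) = -3sin(2ξ) + 2sin(3ξ). The boundary conditions carry over: u(0,τ) = u(π,τ) = 0.
Solve for u:
  Using separation of variables u = X(ξ)G(τ):
  Eigenfunctions: sin(nξ), n = 1, 2, 3, ...
  General solution: u(ξ, τ) = Σ c_n sin(nξ) exp(-2n² τ)
  Matching u(ξ,0) = -3sin(2ξ) + 2sin(3ξ) term by term: c_2=-3, c_3=2.
Hence u(ξ,τ) = -3exp(-8τ)sin(2ξ) + 2exp(-18τ)sin(3ξ).
Transform back: θ(ξ,τ) = exp(2τ)u(ξ,τ).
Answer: θ(ξ, τ) = -3exp(-6τ)sin(2ξ) + 2exp(-16τ)sin(3ξ)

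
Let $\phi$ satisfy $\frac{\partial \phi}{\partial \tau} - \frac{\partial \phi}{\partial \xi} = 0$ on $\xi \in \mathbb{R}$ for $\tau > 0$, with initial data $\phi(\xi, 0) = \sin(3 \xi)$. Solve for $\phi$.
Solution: By characteristics ($d\xi/d\tau = -1$), $\phi(\xi,\tau) = f(\xi + \tau)$ with $f = \phi( \cdot , 0)$.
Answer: $\phi(\xi, \tau) = \sin(3 \tau + 3 \xi)$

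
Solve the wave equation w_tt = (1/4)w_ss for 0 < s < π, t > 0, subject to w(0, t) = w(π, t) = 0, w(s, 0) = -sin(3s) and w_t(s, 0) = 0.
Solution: Using separation of variables w = X(s)T(t):
Eigenfunctions: sin(ns), n = 1, 2, 3, ...
General solution: w(s, t) = Σ [A_n cos(n t/2) + B_n sin(n t/2)] sin(ns)
From w(s,0) = -sin(3s): A_3=-1. From w_t(s,0) = 0: all B_n = 0.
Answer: w(s, t) = -sin(3s)cos(3t/2)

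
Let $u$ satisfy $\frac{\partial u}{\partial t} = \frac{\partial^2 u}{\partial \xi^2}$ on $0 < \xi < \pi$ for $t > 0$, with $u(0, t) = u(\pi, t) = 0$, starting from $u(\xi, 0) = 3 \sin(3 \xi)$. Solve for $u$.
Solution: Using separation of variables $u = X(\xi)T(t)$:
Eigenfunctions: $\sin(n\xi)$, $n = 1, 2, 3, \ldots$
General solution: $u(\xi, t) = \sum c_n \sin(n\xi) e^{-n^2 t}$
Matching $u(\xi,0) = 3 \sin(3 \xi)$ term by term: $c_3=3$.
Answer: $u(\xi, t) = 3 e^{-9 t} \sin(3 \xi)$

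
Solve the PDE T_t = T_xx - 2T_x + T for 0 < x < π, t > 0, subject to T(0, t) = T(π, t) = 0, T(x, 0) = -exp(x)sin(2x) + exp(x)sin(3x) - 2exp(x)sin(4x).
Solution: Substitute T = exp(x)u.
Then T_x = exp(x)(u_x + u), T_xx = exp(x)(u_xx + 2u_x + u), T_t = exp(x)u_t; substituting and dividing by exp(x), the lower-order terms cancel: u_t = u_xx (standard heat equation).
Data for u: u(x,0) = exp(-x)T(x,0) = -sin(2x) + sin(3x) - 2sin(4x). The boundary conditions carry over: u(0,t) = u(π,t) = 0.
Separating variables: u = Σ c_n exp(-n²t) sin(nx). From u(x,0) = -sin(2x) + sin(3x) - 2sin(4x): c_2=-1, c_3=1, c_4=-2.
So u(x,t) = -exp(-4t)sin(2x) + exp(-9t)sin(3x) - 2exp(-16t)sin(4x), and T(x,t) = exp(x)u(x,t).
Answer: T(x, t) = -exp(-4t)exp(x)sin(2x) + exp(-9t)exp(x)sin(3x) - 2exp(-16t)exp(x)sin(4x)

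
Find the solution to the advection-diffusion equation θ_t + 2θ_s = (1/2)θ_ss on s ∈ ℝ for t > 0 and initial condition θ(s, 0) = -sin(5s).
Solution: Moving frame: η = s - 2t, σ = t, θ = u(η,σ), so θ_t = u_σ - 2u_η and θ_ss = u_ηη.
Hence θ_t + 2θ_s = u_σ and the PDE becomes the heat equation u_σ = (1/2)u_ηη on η ∈ ℝ.
Initial data: u(η,0) = θ(η,0) = -sin(5η). Each mode sin(nη) decays as exp(-n²σ/2) on ℝ, so u(η,σ) = Σ c_n exp(-n²σ/2) sin(nη) with c_5=-1: u(η,σ) = -exp(-25σ/2)sin(5η).
Substituting back: θ(s,t) = u(s - 2t, t).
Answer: θ(s, t) = -exp(-25t/2)sin(5s - 10t)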